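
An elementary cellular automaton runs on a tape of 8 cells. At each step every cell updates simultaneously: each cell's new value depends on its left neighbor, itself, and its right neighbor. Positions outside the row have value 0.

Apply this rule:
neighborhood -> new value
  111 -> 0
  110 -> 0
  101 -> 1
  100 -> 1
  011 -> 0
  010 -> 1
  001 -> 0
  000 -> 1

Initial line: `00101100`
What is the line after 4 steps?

10110000

step 1: 10110011
step 2: 11001000
step 3: 00101111
step 4: 10110000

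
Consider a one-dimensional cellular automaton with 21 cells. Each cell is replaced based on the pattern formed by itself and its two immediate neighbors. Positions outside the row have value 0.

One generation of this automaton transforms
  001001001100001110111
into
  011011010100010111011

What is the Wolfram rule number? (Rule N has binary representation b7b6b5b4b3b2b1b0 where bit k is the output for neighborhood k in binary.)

230

position 15: 111 → 1  (bit 7 = 1)
position 9: 110 → 1  (bit 6 = 1)
position 17: 101 → 1  (bit 5 = 1)
position 3: 100 → 0  (bit 4 = 0)
position 8: 011 → 0  (bit 3 = 0)
position 2: 010 → 1  (bit 2 = 1)
position 1: 001 → 1  (bit 1 = 1)
position 0: 000 → 0  (bit 0 = 0)
bits b7..b0 = 11100110 = 230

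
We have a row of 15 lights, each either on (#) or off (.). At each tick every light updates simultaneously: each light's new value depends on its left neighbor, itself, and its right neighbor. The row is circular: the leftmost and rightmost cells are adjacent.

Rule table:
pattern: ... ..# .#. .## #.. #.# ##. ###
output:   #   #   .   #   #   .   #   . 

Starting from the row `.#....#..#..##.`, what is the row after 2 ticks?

#.#..#.##.#....

#.####.##.#####
#.#..#.##.#....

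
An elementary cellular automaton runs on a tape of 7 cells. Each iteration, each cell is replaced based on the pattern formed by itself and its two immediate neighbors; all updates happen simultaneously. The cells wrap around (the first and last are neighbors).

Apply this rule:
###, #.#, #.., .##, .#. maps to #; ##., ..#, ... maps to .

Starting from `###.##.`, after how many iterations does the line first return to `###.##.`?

7

##.##.#
#.##.##
.##.###
##.###.
#.###.#
.###.##
###.##.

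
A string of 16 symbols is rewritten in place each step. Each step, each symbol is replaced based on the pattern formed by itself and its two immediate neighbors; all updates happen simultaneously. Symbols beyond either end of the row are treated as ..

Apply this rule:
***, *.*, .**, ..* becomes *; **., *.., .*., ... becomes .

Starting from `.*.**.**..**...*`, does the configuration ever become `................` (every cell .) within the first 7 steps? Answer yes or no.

no

*.**.**..**...*.
.**.**..**...*..
**.**..**...*...
*.**..**...*....
.**..**...*.....
**..**...*......
*..**...*.......
step 7 is *..**...*......., still not uniform .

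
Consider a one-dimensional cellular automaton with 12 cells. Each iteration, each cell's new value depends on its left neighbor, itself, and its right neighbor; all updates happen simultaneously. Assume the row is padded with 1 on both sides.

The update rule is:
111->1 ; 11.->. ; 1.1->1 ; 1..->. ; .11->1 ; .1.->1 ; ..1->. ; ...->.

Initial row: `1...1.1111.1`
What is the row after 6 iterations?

iteration 1: ....11111.11
iteration 2: ....1111.111
iteration 3: ....111.1111
iteration 4: ....11.11111
iteration 5: ....1.111111
iteration 6: ....11111111

....11111111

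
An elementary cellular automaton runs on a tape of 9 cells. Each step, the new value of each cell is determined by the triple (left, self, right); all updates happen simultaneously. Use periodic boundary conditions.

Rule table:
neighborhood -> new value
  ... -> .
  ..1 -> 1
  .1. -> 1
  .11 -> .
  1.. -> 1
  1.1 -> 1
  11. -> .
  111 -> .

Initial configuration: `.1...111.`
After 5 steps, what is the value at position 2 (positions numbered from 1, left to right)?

.

111.1...1
...111.1.
..1...111
1111.1...
....111.1
position 2 holds .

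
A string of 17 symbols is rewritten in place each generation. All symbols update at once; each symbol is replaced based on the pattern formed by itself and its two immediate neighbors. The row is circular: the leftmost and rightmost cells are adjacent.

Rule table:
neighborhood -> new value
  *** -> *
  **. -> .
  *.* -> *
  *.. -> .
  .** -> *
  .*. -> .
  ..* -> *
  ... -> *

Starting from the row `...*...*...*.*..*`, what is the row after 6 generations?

**..**.*..*..**..

generation 1: .**..**..**.*..*.
generation 2: **..**..**.*..*..
generation 3: *..**..**.*..*..*
generation 4: ..**..**.*..*..**
generation 5: .**..**.*..*..**.
generation 6: **..**.*..*..**..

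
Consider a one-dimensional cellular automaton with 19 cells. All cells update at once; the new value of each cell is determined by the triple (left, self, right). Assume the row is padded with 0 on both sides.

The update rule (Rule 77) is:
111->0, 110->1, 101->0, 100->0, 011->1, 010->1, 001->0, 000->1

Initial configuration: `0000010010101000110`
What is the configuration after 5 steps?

step 1: 1111010010101010110
step 2: 1001010010101010110
step 3: 1001010010101010110  (fixed point — unchanged through step 5)

1001010010101010110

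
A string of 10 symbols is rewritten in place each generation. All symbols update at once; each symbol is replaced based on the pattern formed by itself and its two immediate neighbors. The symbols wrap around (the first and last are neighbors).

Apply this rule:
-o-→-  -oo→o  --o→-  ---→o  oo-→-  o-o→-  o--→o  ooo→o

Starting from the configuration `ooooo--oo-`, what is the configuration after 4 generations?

generation 1: oooo-o-o--
generation 2: ooo-----o-
generation 3: oo-oooo---
generation 4: o--ooo-oo-

o--ooo-oo-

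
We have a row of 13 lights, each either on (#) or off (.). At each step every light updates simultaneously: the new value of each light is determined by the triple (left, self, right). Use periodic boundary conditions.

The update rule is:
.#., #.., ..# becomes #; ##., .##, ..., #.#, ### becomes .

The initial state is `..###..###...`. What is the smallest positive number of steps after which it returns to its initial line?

5

.#...##...#..
###.#..#.###.
....####.....
...#....#....
..###..###...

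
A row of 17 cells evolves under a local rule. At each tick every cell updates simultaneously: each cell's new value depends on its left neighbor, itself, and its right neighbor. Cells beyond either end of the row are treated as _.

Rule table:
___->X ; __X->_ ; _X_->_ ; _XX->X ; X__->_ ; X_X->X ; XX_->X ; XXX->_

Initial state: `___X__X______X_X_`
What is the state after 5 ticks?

XX______XXXX__X__
XX_XXXX_X__X____X
XXXX__XX_____XX__
X__X__XX_XXX_XX_X
______XXXX_XXXXX_

______XXXX_XXXXX_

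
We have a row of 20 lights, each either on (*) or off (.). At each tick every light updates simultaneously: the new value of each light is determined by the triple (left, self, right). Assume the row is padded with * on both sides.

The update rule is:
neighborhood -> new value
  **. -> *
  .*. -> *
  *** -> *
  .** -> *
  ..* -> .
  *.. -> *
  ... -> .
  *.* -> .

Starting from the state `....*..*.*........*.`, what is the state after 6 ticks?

***.**.*.*******..*.

*...**.*.**.......*.
**..**.*.***......*.
***.**.*.****.....*.
***.**.*.*****....*.
***.**.*.******...*.
***.**.*.*******..*.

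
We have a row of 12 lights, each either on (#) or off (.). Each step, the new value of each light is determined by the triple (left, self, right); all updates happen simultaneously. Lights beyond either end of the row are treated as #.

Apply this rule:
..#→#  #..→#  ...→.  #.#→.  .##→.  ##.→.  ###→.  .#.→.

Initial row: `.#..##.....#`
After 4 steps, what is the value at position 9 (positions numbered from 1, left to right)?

.

..##..#...#.
##..##.#.#..
..##......##
##..#....#..
position 9 holds .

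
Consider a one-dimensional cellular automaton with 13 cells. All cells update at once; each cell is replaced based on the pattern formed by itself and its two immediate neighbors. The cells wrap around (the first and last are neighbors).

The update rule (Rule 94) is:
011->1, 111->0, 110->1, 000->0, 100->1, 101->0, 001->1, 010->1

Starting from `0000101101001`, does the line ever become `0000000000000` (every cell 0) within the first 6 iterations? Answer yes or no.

1001101101111
1111101101000
1000101101101
1101101101101
0101101101101
0101101101101
iteration 6 is 0101101101101, still not uniform 0

no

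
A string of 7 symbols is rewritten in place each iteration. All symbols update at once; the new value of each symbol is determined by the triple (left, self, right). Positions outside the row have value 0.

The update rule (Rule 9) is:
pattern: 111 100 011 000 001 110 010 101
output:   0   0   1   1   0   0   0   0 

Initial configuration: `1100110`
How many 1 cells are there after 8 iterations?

iteration 1: 1000100
iteration 2: 0010001
iteration 3: 1000100  (repeats iteration 1; period 2)
iteration 8: 0010001
count of 1: 2

2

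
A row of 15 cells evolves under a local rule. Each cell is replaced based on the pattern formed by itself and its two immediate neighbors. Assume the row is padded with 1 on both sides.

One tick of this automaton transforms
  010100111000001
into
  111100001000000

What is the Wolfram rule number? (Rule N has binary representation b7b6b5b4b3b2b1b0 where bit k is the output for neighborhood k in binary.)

position 7: 111 → 0  (bit 7 = 0)
position 8: 110 → 1  (bit 6 = 1)
position 0: 101 → 1  (bit 5 = 1)
position 4: 100 → 0  (bit 4 = 0)
position 6: 011 → 0  (bit 3 = 0)
position 1: 010 → 1  (bit 2 = 1)
position 5: 001 → 0  (bit 1 = 0)
position 10: 000 → 0  (bit 0 = 0)
bits b7..b0 = 01100100 = 100

100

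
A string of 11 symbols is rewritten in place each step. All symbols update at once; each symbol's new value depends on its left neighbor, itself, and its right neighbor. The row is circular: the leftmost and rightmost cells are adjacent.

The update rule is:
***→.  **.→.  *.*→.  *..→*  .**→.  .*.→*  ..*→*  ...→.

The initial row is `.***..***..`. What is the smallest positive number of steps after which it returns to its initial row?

step 1: *...**...*.
step 2: **.*..*.**.
step 3: ...****....
step 4: ..*....*...
step 5: .***..***..

5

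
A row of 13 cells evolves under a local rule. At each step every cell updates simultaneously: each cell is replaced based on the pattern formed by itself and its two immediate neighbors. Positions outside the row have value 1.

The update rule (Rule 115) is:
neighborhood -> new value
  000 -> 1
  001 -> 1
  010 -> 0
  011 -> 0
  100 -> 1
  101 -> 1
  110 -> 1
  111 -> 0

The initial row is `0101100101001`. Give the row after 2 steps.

1010111010110
1101001101011

1101001101011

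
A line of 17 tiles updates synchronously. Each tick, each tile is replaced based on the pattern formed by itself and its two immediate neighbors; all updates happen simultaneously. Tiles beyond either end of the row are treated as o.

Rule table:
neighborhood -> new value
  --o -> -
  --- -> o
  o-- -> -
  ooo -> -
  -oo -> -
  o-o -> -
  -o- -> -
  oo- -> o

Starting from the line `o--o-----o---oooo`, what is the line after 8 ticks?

o--o-ooo---o-o---

o----ooo---o-----
o-oo---o-o---ooo-
o--o-o-----o---o-
o------ooo---o---
o-oooo---o-o---o-
o----o-o-----o---
o-oo-----ooo---o-
o--o-ooo---o-o---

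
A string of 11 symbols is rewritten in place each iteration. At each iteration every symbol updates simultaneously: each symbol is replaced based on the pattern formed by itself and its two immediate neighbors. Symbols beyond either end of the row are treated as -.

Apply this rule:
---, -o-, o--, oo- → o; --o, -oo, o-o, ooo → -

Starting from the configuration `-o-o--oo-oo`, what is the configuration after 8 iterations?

iteration 1: -o-oo--o--o
iteration 2: -o--oo-oo-o
iteration 3: -oo--o--o-o
iteration 4: --oo-oo-o-o
iteration 5: o--o--o-o-o
iteration 6: oo-oo-o-o-o
iteration 7: -o--o-o-o-o
iteration 8: -oo-o-o-o-o

-oo-o-o-o-o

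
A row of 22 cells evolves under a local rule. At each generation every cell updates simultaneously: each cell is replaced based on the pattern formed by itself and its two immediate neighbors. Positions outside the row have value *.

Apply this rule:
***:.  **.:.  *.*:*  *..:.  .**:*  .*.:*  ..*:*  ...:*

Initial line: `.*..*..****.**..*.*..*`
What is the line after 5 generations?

generation 1: **.**.**...**..****.**
generation 2: ..**.**..***..**...**.
generation 3: .**.**..**...**..***.*
generation 4: **.**..**..***..**..**
generation 5: ..**..**..**...**..**.

..**..**..**...**..**.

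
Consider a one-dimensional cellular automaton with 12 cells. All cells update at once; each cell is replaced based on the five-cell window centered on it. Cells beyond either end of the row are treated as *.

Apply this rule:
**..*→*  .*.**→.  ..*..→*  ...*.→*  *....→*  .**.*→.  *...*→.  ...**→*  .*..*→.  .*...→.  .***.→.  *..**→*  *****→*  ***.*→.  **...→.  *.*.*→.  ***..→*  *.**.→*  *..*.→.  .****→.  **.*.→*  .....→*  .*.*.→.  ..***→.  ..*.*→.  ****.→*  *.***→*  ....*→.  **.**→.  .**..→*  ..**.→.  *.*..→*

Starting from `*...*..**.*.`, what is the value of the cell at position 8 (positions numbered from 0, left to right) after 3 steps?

step 1: *..**.*..*..
step 2: ***..**..*.*
step 3: *****.**...*
position 8 holds .

.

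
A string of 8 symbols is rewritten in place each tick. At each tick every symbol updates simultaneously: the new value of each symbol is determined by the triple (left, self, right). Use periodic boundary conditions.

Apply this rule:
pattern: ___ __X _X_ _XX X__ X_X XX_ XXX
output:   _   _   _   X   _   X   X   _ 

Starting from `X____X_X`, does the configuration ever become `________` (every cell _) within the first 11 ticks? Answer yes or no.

yes

tick 1: X_____XX
tick 2: X_____X_
tick 3: _______X
tick 4: ________
all cells are _ at tick 4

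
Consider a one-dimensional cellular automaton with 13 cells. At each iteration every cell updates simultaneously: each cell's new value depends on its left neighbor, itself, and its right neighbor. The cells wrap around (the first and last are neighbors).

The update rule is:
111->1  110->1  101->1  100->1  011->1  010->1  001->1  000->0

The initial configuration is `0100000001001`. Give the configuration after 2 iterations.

1110000011111
1111000111111

1111000111111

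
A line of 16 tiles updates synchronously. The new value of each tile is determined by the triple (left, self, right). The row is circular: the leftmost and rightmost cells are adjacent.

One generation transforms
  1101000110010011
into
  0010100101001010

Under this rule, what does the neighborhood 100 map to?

1

At position 4 the neighborhood is 100; the next row has 1 there.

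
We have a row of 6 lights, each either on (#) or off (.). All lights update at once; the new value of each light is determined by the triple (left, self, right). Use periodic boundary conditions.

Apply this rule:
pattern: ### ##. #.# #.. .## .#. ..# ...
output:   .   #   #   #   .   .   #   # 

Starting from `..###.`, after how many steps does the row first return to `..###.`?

12

##..##
.###..
#..###
###...
..####
##...#
.####.
#...##
####..
...###
###..#
..###.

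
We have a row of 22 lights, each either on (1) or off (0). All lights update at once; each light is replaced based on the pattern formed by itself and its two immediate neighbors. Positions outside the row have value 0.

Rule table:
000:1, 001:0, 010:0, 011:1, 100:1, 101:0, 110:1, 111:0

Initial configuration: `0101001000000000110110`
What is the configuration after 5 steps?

1010001001101010100001

0000100111111110110111
1110010100000010110101
1011000011111000110000
0011111010001110111111
1010001001101010100001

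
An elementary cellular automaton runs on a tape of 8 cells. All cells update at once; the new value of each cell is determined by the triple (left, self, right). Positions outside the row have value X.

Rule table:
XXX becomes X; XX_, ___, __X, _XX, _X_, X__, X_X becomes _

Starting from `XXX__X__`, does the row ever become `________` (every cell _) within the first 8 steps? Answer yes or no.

XX______
X_______
________
all cells are _ at step 3

yes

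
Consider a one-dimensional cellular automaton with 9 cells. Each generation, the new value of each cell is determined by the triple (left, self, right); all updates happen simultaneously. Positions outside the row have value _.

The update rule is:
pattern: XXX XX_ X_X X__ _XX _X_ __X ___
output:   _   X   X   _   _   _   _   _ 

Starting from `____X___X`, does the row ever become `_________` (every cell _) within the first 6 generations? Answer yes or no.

yes

generation 1: _________
all cells are _ at generation 1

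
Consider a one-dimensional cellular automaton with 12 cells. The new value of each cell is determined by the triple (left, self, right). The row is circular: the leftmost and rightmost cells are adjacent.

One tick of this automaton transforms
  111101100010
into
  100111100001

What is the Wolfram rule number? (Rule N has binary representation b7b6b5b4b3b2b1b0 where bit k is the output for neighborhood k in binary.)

104

position 1: 111 → 0  (bit 7 = 0)
position 3: 110 → 1  (bit 6 = 1)
position 4: 101 → 1  (bit 5 = 1)
position 7: 100 → 0  (bit 4 = 0)
position 0: 011 → 1  (bit 3 = 1)
position 10: 010 → 0  (bit 2 = 0)
position 9: 001 → 0  (bit 1 = 0)
position 8: 000 → 0  (bit 0 = 0)
bits b7..b0 = 01101000 = 104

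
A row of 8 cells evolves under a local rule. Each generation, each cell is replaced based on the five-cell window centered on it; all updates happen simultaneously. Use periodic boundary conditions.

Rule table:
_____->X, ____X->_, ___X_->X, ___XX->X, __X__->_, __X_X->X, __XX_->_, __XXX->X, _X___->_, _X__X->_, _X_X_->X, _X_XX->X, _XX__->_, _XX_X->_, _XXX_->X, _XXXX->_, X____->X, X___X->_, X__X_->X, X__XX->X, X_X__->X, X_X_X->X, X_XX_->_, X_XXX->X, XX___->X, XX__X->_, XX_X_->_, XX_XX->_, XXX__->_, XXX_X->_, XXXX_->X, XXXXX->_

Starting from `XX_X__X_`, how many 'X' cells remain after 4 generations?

generation 1: ___X_XXX
generation 2: X_XXXXX_
generation 3: XXX__X__
generation 4: XX__X__X
count of X: 4

4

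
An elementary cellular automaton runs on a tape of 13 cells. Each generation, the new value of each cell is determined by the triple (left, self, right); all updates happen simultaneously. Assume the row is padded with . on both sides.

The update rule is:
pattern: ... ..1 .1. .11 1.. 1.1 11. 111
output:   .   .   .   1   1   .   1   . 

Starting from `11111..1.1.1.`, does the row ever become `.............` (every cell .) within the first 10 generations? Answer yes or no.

generation 1: 1...11......1
generation 2: .1..111......
generation 3: ..1.1.11.....
generation 4: ......111....
generation 5: ......1.11...
generation 6: ........111..
generation 7: ........1.11.
generation 8: ..........111
generation 9: ..........1.1
generation 10: .............
all cells are . at generation 10

yes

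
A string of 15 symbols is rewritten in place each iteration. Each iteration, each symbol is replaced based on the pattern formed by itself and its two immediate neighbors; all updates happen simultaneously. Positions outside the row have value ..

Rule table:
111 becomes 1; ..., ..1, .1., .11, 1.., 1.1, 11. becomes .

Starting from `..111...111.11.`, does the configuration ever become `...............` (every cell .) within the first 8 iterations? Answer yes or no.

yes

...1.....1.....
...............
all cells are . at iteration 2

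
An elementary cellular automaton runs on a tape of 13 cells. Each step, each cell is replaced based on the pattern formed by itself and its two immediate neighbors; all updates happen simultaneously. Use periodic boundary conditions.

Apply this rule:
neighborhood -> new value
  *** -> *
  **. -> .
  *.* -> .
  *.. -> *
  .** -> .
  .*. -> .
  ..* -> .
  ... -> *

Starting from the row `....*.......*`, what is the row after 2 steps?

.*.*..****.*.

***..******..
.*.*..****.*.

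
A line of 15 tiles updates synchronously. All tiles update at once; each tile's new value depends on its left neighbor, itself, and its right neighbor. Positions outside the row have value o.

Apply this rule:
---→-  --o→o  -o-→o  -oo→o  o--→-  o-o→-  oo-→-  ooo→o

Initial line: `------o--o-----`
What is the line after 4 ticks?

--oo--oo---oooo

tick 1: -----oo-oo----o
tick 2: ----oo--o----oo
tick 3: ---oo--oo---ooo
tick 4: --oo--oo---oooo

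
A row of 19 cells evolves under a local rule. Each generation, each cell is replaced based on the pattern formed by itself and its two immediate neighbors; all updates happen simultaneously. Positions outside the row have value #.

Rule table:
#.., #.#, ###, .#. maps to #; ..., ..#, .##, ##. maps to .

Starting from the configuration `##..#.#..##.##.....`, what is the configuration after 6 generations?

.#.#.###.##.#..##..

#.#.####...#..#....
.###.##.#..##.##...
#.#.#..###...#..#..
.#####..#.#..##.##.
#.###.#.####...#..#
.#.#.###.##.#..##..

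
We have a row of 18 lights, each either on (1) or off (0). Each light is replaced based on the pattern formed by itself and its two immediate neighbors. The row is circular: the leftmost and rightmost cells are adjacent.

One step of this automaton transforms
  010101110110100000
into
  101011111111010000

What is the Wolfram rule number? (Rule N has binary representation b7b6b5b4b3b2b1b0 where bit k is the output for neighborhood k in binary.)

position 6: 111 → 1  (bit 7 = 1)
position 7: 110 → 1  (bit 6 = 1)
position 2: 101 → 1  (bit 5 = 1)
position 13: 100 → 1  (bit 4 = 1)
position 5: 011 → 1  (bit 3 = 1)
position 1: 010 → 0  (bit 2 = 0)
position 0: 001 → 1  (bit 1 = 1)
position 14: 000 → 0  (bit 0 = 0)
bits b7..b0 = 11111010 = 250

250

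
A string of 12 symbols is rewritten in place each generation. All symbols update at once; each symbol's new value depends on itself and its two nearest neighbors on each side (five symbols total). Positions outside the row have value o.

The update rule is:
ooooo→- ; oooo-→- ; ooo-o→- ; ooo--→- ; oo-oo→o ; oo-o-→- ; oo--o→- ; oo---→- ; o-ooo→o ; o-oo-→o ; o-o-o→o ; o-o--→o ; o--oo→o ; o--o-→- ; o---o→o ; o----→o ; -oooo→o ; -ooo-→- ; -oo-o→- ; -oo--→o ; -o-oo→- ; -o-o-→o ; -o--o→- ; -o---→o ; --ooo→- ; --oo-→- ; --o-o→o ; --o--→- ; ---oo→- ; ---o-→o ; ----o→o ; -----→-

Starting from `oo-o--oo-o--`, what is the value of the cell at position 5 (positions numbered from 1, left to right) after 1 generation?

---o-o---o-o
position 5 holds -

-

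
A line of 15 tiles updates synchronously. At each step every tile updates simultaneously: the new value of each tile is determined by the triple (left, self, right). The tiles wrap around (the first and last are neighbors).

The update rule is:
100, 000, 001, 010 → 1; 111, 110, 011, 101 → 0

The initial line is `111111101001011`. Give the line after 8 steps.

111111110000111

000000001111000
111111110000111
000000001111000  (repeats step 1; period 2)
step 8: 111111110000111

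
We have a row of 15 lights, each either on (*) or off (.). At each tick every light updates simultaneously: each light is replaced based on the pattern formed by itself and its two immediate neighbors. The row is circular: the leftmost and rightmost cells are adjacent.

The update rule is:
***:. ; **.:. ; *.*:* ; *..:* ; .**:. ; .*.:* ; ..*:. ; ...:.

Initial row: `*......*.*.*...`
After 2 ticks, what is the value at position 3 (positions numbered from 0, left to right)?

.

**.....******..
..*..........*.
position 3 holds .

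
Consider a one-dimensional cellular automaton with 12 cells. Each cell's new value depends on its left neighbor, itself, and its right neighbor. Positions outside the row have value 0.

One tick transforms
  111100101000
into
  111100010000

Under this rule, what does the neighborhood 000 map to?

At position 10 the neighborhood is 000; the next row has 0 there.

0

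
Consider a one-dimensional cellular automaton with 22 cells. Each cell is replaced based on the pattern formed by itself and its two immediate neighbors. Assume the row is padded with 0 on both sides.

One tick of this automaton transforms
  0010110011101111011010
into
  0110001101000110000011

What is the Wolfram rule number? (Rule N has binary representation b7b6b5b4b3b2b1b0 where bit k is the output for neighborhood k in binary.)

position 9: 111 → 1  (bit 7 = 1)
position 5: 110 → 0  (bit 6 = 0)
position 3: 101 → 0  (bit 5 = 0)
position 6: 100 → 1  (bit 4 = 1)
position 4: 011 → 0  (bit 3 = 0)
position 2: 010 → 1  (bit 2 = 1)
position 1: 001 → 1  (bit 1 = 1)
position 0: 000 → 0  (bit 0 = 0)
bits b7..b0 = 10010110 = 150

150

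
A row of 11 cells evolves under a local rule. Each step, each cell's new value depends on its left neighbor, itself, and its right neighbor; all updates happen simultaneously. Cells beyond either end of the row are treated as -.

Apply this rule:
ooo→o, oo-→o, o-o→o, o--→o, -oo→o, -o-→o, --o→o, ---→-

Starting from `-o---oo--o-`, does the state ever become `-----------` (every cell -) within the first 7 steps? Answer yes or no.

ooo-ooooooo
ooooooooooo
ooooooooooo  (fixed point — unchanged through step 7)
step 7 is ooooooooooo, still not uniform -

no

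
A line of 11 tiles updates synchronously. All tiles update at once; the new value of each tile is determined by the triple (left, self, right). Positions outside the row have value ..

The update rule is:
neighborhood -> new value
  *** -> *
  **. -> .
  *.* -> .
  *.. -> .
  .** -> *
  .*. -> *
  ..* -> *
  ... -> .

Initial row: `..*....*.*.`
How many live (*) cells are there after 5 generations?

5

.**...**.*.
**...**..*.
*...**..**.
*..**..**..
*.**..**...
count of *: 5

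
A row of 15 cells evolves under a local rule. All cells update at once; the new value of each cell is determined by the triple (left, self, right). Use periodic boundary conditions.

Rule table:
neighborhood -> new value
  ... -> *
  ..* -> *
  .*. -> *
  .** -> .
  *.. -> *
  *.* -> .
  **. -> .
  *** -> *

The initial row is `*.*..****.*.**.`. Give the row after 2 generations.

*.***.**..*....
*..*....*******

*..*....*******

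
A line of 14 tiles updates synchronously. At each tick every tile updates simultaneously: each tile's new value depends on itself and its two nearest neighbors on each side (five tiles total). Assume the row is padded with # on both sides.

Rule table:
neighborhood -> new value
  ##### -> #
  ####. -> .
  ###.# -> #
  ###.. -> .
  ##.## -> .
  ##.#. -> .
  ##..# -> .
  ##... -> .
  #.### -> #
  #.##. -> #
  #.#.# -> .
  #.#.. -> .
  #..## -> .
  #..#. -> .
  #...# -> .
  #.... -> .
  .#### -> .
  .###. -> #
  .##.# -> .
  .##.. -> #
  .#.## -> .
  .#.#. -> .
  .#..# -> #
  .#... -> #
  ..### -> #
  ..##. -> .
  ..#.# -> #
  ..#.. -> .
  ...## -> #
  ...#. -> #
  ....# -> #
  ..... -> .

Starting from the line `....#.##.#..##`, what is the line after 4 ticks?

...#..##.##..#

..###.#...#.#.
..###..#.##...
..##...#.##..#
...#..##.##..#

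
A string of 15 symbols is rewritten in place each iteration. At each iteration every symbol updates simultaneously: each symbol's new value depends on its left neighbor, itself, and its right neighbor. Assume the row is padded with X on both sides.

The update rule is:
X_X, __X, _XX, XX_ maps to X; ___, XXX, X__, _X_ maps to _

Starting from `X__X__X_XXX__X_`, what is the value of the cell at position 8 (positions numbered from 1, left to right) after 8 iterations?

X_X__X_XX_X_X_X
XX__X_XXXX_X_XX
_X_X_XX__XX_XX_
X_X_XXX_XXXXXXX
XX_XX_XXX______
_XXXXXX_X_____X
XX____XX_____XX
_X___XXX____XX_
position 8 holds X

X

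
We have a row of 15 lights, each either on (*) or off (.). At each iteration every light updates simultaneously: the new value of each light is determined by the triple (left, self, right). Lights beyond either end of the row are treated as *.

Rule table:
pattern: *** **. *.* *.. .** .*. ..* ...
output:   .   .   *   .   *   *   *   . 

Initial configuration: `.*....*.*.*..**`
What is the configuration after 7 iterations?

......**.**.**.

**...******.**.
....**.....**.*
...**.....**.**
..**.....**.**.
.**.....**.**.*
**.....**.**.**
......**.**.**.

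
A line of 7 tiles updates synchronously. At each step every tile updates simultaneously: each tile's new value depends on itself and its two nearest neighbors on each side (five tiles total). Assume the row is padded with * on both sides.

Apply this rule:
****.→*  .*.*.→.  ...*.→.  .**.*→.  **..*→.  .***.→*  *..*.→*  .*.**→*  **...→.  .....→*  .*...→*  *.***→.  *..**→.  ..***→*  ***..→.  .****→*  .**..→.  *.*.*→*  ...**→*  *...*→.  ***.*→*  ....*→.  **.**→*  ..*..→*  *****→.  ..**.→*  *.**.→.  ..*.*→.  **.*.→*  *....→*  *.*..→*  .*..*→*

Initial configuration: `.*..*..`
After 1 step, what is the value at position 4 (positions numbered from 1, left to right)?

*

******.
position 4 holds *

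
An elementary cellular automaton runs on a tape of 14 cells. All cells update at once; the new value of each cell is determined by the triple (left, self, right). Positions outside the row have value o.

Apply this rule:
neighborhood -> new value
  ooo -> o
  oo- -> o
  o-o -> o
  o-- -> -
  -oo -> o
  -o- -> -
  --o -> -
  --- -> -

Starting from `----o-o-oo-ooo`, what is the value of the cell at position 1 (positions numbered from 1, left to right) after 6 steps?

step 1: -----o-ooooooo
step 2: ------oooooooo
step 3: ------oooooooo  (fixed point — unchanged through step 6)
position 1 holds -

-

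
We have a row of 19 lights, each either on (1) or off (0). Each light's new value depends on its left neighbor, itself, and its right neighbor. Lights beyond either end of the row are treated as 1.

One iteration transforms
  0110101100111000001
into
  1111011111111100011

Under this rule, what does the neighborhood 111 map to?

At position 11 the neighborhood is 111; the next row has 1 there.

1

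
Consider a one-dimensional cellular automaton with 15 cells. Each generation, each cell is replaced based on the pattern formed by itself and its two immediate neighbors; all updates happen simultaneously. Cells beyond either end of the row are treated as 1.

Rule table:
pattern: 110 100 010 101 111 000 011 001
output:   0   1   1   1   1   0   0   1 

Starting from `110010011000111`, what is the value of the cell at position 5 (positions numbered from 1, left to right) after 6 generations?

0

generation 1: 101111100101011
generation 2: 010111011111101
generation 3: 111010101111010
generation 4: 110111110110111
generation 5: 101011101001011
generation 6: 011101011111101
position 5 holds 0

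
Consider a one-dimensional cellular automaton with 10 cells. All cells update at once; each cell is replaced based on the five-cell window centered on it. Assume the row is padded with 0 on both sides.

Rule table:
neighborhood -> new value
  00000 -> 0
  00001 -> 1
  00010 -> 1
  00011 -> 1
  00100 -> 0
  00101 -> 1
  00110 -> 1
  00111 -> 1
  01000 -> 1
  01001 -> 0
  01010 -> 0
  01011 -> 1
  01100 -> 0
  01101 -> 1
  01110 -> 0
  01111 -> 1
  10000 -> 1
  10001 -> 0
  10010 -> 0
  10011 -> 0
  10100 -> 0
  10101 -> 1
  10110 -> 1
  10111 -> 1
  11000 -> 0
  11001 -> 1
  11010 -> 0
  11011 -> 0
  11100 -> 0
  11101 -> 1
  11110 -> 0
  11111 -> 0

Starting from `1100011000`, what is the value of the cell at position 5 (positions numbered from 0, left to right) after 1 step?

step 1: 1000110010
position 5 holds 1

1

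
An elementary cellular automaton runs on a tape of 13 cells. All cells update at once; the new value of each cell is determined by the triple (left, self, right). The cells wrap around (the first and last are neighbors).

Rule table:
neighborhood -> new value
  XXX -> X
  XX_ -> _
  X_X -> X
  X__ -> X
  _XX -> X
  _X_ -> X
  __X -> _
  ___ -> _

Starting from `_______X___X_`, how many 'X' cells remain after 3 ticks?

8

_______XX__XX
X______X_X_X_
XX_____XXXXXX
count of X: 8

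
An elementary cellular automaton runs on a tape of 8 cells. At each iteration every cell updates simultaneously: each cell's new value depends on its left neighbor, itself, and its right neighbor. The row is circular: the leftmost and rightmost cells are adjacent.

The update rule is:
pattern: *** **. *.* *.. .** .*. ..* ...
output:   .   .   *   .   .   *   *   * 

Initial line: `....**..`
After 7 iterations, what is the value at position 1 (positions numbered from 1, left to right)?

iteration 1: ****...*
iteration 2: .....**.
iteration 3: *****...
iteration 4: ......**
iteration 5: .*****..
iteration 6: *......*
iteration 7: ..*****.
position 1 holds .

.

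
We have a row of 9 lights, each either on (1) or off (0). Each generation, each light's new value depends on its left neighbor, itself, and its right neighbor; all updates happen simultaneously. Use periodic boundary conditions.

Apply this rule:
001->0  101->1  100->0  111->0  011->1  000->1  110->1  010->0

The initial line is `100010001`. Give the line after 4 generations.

000111000

101000101
110010011
010000010
000111000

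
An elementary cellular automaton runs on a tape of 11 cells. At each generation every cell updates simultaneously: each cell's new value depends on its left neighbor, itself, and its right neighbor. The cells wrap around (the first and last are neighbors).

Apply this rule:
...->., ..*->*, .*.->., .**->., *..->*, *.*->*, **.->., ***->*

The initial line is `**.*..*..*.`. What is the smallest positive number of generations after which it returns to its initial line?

generation 1: ..*.**.**.*
generation 2: **.*..*..*.

2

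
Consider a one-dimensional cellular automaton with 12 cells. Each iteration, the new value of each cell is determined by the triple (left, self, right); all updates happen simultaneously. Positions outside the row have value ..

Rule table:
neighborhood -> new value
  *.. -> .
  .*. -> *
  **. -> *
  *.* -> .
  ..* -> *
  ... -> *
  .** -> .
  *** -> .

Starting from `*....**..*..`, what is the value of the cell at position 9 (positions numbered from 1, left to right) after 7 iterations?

iteration 1: *.***.*.**.*
iteration 2: *...*.*..*.*
iteration 3: *.***.*.**.*  (repeats iteration 1; period 2)
iteration 7: *.***.*.**.*
position 9 holds *

*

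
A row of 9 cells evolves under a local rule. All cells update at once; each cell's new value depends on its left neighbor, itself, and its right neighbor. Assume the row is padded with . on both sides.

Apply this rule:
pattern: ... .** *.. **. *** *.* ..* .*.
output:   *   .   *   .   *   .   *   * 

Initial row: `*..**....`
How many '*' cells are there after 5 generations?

***..****
.*.**.**.
**......*
..*******
**.*****.
count of *: 7

7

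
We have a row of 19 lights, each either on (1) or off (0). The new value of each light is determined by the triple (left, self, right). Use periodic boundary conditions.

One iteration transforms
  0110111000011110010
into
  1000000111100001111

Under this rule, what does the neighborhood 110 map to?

0

At position 2 the neighborhood is 110; the next row has 0 there.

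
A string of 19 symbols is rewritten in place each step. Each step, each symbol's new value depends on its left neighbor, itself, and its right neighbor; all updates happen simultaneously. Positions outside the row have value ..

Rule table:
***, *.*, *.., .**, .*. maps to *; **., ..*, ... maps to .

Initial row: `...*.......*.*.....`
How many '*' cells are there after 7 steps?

13

...**......****....
...*.*.....***.*...
...****....**.***..
...***.*...*.***.*.
...**.***..****.***
...*.***.*.***.***.
...****.*****.***.*
count of *: 13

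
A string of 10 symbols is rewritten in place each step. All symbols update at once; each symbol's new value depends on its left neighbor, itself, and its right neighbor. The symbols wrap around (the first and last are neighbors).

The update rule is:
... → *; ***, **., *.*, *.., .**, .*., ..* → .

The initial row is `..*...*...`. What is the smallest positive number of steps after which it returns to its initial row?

step 1: *...*...**
step 2: ..*...*...

2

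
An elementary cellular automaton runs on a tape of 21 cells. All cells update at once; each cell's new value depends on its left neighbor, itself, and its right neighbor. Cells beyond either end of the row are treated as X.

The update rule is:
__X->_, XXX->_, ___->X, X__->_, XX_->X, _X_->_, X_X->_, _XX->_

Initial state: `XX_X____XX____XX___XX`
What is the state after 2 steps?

___X__X_____X______X_

step 1: _X___XX__X_XX__X_X___
step 2: ___X__X_____X______X_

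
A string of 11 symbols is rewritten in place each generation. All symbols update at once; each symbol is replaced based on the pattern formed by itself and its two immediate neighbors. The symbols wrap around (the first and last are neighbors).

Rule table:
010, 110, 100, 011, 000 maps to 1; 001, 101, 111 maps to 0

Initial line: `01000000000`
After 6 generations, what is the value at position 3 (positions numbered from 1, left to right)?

0

01111111111
01000000001
01111111101
01000000101
01111110101
01000010101
position 3 holds 0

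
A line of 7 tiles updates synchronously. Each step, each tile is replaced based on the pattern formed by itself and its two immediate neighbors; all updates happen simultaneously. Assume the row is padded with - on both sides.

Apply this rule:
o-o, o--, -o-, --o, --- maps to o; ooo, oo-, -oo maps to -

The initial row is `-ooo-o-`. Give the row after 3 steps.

o---ooo
oooo---
----ooo

----ooo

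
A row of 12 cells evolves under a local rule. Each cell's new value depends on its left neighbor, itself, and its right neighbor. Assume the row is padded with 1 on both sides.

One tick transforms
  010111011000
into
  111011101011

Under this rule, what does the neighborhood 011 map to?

0

At position 3 the neighborhood is 011; the next row has 0 there.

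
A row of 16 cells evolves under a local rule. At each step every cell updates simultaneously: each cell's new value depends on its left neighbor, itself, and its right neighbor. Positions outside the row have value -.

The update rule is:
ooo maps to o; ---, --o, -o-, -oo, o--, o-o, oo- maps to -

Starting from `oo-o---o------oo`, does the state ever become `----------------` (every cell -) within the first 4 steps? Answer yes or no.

----------------
all cells are - at step 1

yes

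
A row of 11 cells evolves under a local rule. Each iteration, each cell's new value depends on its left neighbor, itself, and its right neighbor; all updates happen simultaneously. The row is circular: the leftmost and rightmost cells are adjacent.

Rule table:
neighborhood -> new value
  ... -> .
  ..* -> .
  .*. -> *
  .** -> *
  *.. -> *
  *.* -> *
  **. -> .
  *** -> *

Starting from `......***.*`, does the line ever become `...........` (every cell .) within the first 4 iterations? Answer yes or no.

no

*.....**.**
.*....*.***
***...****.
**.*..***.*
iteration 4 is **.*..***.*, still not uniform .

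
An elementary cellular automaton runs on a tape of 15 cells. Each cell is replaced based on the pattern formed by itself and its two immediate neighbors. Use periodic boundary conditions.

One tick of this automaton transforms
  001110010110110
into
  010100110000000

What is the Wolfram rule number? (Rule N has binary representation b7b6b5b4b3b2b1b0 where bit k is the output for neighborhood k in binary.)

position 3: 111 → 1  (bit 7 = 1)
position 4: 110 → 0  (bit 6 = 0)
position 8: 101 → 0  (bit 5 = 0)
position 5: 100 → 0  (bit 4 = 0)
position 2: 011 → 0  (bit 3 = 0)
position 7: 010 → 1  (bit 2 = 1)
position 1: 001 → 1  (bit 1 = 1)
position 0: 000 → 0  (bit 0 = 0)
bits b7..b0 = 10000110 = 134

134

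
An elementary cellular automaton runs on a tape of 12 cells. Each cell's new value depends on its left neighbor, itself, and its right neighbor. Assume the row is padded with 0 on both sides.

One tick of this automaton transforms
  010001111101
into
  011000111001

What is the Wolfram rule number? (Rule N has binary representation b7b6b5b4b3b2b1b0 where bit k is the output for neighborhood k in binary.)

position 6: 111 → 1  (bit 7 = 1)
position 9: 110 → 0  (bit 6 = 0)
position 10: 101 → 0  (bit 5 = 0)
position 2: 100 → 1  (bit 4 = 1)
position 5: 011 → 0  (bit 3 = 0)
position 1: 010 → 1  (bit 2 = 1)
position 0: 001 → 0  (bit 1 = 0)
position 3: 000 → 0  (bit 0 = 0)
bits b7..b0 = 10010100 = 148

148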